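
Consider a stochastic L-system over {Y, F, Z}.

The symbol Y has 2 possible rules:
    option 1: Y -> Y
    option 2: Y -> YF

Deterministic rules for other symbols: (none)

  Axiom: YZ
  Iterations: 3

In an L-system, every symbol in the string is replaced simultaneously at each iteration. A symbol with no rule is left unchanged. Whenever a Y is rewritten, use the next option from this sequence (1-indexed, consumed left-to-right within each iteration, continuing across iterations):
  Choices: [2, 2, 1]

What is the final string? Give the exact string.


Answer: YFFZ

Derivation:
Step 0: YZ
Step 1: YFZ  (used choices [2])
Step 2: YFFZ  (used choices [2])
Step 3: YFFZ  (used choices [1])


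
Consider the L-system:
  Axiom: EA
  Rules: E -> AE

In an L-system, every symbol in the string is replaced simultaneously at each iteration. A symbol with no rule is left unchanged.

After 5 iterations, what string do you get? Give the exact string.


Step 0: EA
Step 1: AEA
Step 2: AAEA
Step 3: AAAEA
Step 4: AAAAEA
Step 5: AAAAAEA

Answer: AAAAAEA


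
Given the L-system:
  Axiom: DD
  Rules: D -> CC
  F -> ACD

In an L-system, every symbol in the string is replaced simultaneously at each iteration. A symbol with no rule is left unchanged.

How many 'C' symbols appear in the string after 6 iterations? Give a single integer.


Step 0: DD  (0 'C')
Step 1: CCCC  (4 'C')
Step 2: CCCC  (4 'C')
Step 3: CCCC  (4 'C')
Step 4: CCCC  (4 'C')
Step 5: CCCC  (4 'C')
Step 6: CCCC  (4 'C')

Answer: 4


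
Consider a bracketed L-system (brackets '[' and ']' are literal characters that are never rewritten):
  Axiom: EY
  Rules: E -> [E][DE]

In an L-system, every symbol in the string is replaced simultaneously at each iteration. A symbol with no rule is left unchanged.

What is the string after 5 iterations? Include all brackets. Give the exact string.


Answer: [[[[[E][DE]][D[E][DE]]][D[[E][DE]][D[E][DE]]]][D[[[E][DE]][D[E][DE]]][D[[E][DE]][D[E][DE]]]]][D[[[[E][DE]][D[E][DE]]][D[[E][DE]][D[E][DE]]]][D[[[E][DE]][D[E][DE]]][D[[E][DE]][D[E][DE]]]]]Y

Derivation:
Step 0: EY
Step 1: [E][DE]Y
Step 2: [[E][DE]][D[E][DE]]Y
Step 3: [[[E][DE]][D[E][DE]]][D[[E][DE]][D[E][DE]]]Y
Step 4: [[[[E][DE]][D[E][DE]]][D[[E][DE]][D[E][DE]]]][D[[[E][DE]][D[E][DE]]][D[[E][DE]][D[E][DE]]]]Y
Step 5: [[[[[E][DE]][D[E][DE]]][D[[E][DE]][D[E][DE]]]][D[[[E][DE]][D[E][DE]]][D[[E][DE]][D[E][DE]]]]][D[[[[E][DE]][D[E][DE]]][D[[E][DE]][D[E][DE]]]][D[[[E][DE]][D[E][DE]]][D[[E][DE]][D[E][DE]]]]]Y


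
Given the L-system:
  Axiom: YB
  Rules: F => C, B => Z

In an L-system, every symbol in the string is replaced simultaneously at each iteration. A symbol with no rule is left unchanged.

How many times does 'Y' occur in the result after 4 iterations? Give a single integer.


Step 0: YB  (1 'Y')
Step 1: YZ  (1 'Y')
Step 2: YZ  (1 'Y')
Step 3: YZ  (1 'Y')
Step 4: YZ  (1 'Y')

Answer: 1


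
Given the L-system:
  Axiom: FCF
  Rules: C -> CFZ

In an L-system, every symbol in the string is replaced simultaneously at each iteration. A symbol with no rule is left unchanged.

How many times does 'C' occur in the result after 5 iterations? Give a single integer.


Step 0: FCF  (1 'C')
Step 1: FCFZF  (1 'C')
Step 2: FCFZFZF  (1 'C')
Step 3: FCFZFZFZF  (1 'C')
Step 4: FCFZFZFZFZF  (1 'C')
Step 5: FCFZFZFZFZFZF  (1 'C')

Answer: 1


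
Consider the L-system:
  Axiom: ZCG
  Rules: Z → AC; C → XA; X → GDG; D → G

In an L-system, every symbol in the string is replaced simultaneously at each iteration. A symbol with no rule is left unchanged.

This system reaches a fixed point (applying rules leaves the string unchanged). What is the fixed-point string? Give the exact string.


Step 0: ZCG
Step 1: ACXAG
Step 2: AXAGDGAG
Step 3: AGDGAGGGAG
Step 4: AGGGAGGGAG
Step 5: AGGGAGGGAG  (unchanged — fixed point at step 4)

Answer: AGGGAGGGAG


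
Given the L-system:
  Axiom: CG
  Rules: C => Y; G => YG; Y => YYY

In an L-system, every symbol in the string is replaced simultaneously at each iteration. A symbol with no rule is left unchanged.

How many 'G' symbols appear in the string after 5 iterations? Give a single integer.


Answer: 1

Derivation:
Step 0: CG  (1 'G')
Step 1: YYG  (1 'G')
Step 2: YYYYYYYG  (1 'G')
Step 3: YYYYYYYYYYYYYYYYYYYYYYG  (1 'G')
Step 4: YYYYYYYYYYYYYYYYYYYYYYYYYYYYYYYYYYYYYYYYYYYYYYYYYYYYYYYYYYYYYYYYYYYG  (1 'G')
Step 5: YYYYYYYYYYYYYYYYYYYYYYYYYYYYYYYYYYYYYYYYYYYYYYYYYYYYYYYYYYYYYYYYYYYYYYYYYYYYYYYYYYYYYYYYYYYYYYYYYYYYYYYYYYYYYYYYYYYYYYYYYYYYYYYYYYYYYYYYYYYYYYYYYYYYYYYYYYYYYYYYYYYYYYYYYYYYYYYYYYYYYYYYYYYYYYYYYYYYYYYYYYG  (1 'G')


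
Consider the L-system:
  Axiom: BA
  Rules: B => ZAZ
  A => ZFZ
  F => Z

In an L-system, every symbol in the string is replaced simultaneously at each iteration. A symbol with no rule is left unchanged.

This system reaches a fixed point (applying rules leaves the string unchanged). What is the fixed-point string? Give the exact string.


Answer: ZZZZZZZZ

Derivation:
Step 0: BA
Step 1: ZAZZFZ
Step 2: ZZFZZZZZ
Step 3: ZZZZZZZZ
Step 4: ZZZZZZZZ  (unchanged — fixed point at step 3)


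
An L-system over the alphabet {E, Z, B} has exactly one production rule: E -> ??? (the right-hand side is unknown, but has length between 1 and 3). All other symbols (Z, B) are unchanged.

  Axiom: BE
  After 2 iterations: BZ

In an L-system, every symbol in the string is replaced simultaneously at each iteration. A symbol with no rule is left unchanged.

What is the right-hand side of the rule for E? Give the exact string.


Trying E -> Z:
  Step 0: BE
  Step 1: BZ
  Step 2: BZ
Matches the given result.

Answer: Z


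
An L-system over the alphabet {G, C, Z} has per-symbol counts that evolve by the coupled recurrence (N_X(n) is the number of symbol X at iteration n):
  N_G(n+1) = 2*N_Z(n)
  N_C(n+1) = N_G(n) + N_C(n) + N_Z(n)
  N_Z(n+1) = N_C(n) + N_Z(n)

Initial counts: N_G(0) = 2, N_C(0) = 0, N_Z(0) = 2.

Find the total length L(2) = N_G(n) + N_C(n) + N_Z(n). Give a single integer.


Step 0: N_G=2, N_C=0, N_Z=2, L=4
Step 1: N_G=4, N_C=4, N_Z=2, L=10
Step 2: N_G=4, N_C=10, N_Z=6, L=20

Answer: 20


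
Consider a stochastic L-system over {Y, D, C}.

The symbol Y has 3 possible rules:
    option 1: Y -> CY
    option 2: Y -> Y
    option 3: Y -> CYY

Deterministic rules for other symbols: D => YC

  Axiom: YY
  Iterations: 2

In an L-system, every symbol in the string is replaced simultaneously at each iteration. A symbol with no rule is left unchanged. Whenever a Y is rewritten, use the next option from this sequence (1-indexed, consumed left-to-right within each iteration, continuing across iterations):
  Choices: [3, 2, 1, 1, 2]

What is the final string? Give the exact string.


Step 0: YY
Step 1: CYYY  (used choices [3, 2])
Step 2: CCYCYY  (used choices [1, 1, 2])

Answer: CCYCYY


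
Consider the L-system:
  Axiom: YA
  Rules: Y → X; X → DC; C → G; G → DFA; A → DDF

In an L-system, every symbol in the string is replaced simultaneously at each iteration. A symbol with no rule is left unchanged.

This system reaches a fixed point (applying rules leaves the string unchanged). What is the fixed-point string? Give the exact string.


Step 0: YA
Step 1: XDDF
Step 2: DCDDF
Step 3: DGDDF
Step 4: DDFADDF
Step 5: DDFDDFDDF
Step 6: DDFDDFDDF  (unchanged — fixed point at step 5)

Answer: DDFDDFDDF


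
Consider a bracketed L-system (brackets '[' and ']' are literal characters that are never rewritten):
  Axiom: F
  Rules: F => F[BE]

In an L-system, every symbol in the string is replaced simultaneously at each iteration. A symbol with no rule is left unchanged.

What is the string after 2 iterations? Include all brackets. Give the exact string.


Answer: F[BE][BE]

Derivation:
Step 0: F
Step 1: F[BE]
Step 2: F[BE][BE]


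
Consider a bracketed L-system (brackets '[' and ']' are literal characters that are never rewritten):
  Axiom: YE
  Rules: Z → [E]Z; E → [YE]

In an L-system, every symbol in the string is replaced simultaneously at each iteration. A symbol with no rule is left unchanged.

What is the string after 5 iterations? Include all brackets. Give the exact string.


Step 0: YE
Step 1: Y[YE]
Step 2: Y[Y[YE]]
Step 3: Y[Y[Y[YE]]]
Step 4: Y[Y[Y[Y[YE]]]]
Step 5: Y[Y[Y[Y[Y[YE]]]]]

Answer: Y[Y[Y[Y[Y[YE]]]]]


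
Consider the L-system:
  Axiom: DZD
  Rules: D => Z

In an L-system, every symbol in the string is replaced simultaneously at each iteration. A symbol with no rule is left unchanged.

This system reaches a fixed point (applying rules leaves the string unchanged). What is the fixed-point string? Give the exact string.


Step 0: DZD
Step 1: ZZZ
Step 2: ZZZ  (unchanged — fixed point at step 1)

Answer: ZZZ


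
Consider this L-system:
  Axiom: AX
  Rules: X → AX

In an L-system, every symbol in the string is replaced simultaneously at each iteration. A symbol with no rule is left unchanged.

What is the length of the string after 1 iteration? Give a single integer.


Answer: 3

Derivation:
Step 0: length = 2
Step 1: length = 3


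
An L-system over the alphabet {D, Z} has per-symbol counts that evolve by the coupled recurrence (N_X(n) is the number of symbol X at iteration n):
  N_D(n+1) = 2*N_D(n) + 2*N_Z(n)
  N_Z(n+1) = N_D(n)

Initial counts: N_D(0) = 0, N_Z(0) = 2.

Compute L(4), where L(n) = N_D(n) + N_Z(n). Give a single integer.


Answer: 88

Derivation:
Step 0: N_D=0, N_Z=2, L=2
Step 1: N_D=4, N_Z=0, L=4
Step 2: N_D=8, N_Z=4, L=12
Step 3: N_D=24, N_Z=8, L=32
Step 4: N_D=64, N_Z=24, L=88


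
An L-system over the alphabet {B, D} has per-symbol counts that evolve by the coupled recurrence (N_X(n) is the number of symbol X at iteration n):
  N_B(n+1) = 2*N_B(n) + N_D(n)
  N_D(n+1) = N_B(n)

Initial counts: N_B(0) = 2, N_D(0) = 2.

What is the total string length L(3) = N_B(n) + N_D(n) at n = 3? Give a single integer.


Step 0: N_B=2, N_D=2, L=4
Step 1: N_B=6, N_D=2, L=8
Step 2: N_B=14, N_D=6, L=20
Step 3: N_B=34, N_D=14, L=48

Answer: 48


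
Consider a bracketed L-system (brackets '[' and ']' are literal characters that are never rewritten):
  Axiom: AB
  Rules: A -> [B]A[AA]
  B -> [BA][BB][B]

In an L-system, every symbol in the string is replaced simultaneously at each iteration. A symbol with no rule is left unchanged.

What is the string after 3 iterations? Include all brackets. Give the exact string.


Step 0: AB
Step 1: [B]A[AA][BA][BB][B]
Step 2: [[BA][BB][B]][B]A[AA][[B]A[AA][B]A[AA]][[BA][BB][B][B]A[AA]][[BA][BB][B][BA][BB][B]][[BA][BB][B]]
Step 3: [[[BA][BB][B][B]A[AA]][[BA][BB][B][BA][BB][B]][[BA][BB][B]]][[BA][BB][B]][B]A[AA][[B]A[AA][B]A[AA]][[[BA][BB][B]][B]A[AA][[B]A[AA][B]A[AA]][[BA][BB][B]][B]A[AA][[B]A[AA][B]A[AA]]][[[BA][BB][B][B]A[AA]][[BA][BB][B][BA][BB][B]][[BA][BB][B]][[BA][BB][B]][B]A[AA][[B]A[AA][B]A[AA]]][[[BA][BB][B][B]A[AA]][[BA][BB][B][BA][BB][B]][[BA][BB][B]][[BA][BB][B][B]A[AA]][[BA][BB][B][BA][BB][B]][[BA][BB][B]]][[[BA][BB][B][B]A[AA]][[BA][BB][B][BA][BB][B]][[BA][BB][B]]]

Answer: [[[BA][BB][B][B]A[AA]][[BA][BB][B][BA][BB][B]][[BA][BB][B]]][[BA][BB][B]][B]A[AA][[B]A[AA][B]A[AA]][[[BA][BB][B]][B]A[AA][[B]A[AA][B]A[AA]][[BA][BB][B]][B]A[AA][[B]A[AA][B]A[AA]]][[[BA][BB][B][B]A[AA]][[BA][BB][B][BA][BB][B]][[BA][BB][B]][[BA][BB][B]][B]A[AA][[B]A[AA][B]A[AA]]][[[BA][BB][B][B]A[AA]][[BA][BB][B][BA][BB][B]][[BA][BB][B]][[BA][BB][B][B]A[AA]][[BA][BB][B][BA][BB][B]][[BA][BB][B]]][[[BA][BB][B][B]A[AA]][[BA][BB][B][BA][BB][B]][[BA][BB][B]]]


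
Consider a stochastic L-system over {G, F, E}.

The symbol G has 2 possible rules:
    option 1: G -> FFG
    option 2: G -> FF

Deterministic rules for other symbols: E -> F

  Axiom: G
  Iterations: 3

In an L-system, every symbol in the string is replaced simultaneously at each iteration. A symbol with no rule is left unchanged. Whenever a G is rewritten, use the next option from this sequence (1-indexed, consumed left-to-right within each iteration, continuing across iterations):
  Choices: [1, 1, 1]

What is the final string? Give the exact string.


Answer: FFFFFFG

Derivation:
Step 0: G
Step 1: FFG  (used choices [1])
Step 2: FFFFG  (used choices [1])
Step 3: FFFFFFG  (used choices [1])


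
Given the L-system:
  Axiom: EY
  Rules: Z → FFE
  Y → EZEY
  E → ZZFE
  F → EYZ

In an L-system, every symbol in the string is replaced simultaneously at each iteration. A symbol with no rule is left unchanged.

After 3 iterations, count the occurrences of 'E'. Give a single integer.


Answer: 30

Derivation:
Step 0: EY  (1 'E')
Step 1: ZZFEEZEY  (3 'E')
Step 2: FFEFFEEYZZZFEZZFEFFEZZFEEZEY  (9 'E')
Step 3: EYZEYZZZFEEYZEYZZZFEZZFEEZEYFFEFFEFFEEYZZZFEFFEFFEEYZZZFEEYZEYZZZFEFFEFFEEYZZZFEZZFEFFEZZFEEZEY  (30 'E')


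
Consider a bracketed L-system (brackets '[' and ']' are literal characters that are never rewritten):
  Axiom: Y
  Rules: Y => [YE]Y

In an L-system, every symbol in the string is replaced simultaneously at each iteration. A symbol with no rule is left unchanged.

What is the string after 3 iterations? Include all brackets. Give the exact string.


Step 0: Y
Step 1: [YE]Y
Step 2: [[YE]YE][YE]Y
Step 3: [[[YE]YE][YE]YE][[YE]YE][YE]Y

Answer: [[[YE]YE][YE]YE][[YE]YE][YE]Y


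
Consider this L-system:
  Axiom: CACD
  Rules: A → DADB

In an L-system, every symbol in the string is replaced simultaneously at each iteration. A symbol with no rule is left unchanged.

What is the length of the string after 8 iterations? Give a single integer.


Answer: 28

Derivation:
Step 0: length = 4
Step 1: length = 7
Step 2: length = 10
Step 3: length = 13
Step 4: length = 16
Step 5: length = 19
Step 6: length = 22
Step 7: length = 25
Step 8: length = 28


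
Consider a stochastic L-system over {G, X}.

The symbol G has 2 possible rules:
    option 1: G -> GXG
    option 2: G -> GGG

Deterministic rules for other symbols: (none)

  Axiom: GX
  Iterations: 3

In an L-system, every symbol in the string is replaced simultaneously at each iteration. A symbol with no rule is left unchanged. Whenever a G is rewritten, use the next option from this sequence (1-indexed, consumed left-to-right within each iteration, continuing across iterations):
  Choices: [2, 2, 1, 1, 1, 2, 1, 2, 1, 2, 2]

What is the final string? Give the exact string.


Step 0: GX
Step 1: GGGX  (used choices [2])
Step 2: GGGGXGGXGX  (used choices [2, 1, 1])
Step 3: GXGGGGGXGGGGXGXGGGGXGGGX  (used choices [1, 2, 1, 2, 1, 2, 2])

Answer: GXGGGGGXGGGGXGXGGGGXGGGX


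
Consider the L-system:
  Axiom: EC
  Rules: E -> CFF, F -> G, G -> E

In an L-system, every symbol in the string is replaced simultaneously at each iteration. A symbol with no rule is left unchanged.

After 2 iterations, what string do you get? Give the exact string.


Step 0: EC
Step 1: CFFC
Step 2: CGGC

Answer: CGGC


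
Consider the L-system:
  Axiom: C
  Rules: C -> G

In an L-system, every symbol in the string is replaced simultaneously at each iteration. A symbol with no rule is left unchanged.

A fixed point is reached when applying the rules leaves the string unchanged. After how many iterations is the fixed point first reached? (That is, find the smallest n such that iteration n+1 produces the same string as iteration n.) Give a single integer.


Step 0: C
Step 1: G
Step 2: G  (unchanged — fixed point at step 1)

Answer: 1


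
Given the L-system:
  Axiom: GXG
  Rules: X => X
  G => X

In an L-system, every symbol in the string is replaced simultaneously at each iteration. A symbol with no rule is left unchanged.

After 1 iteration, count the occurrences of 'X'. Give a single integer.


Answer: 3

Derivation:
Step 0: GXG  (1 'X')
Step 1: XXX  (3 'X')


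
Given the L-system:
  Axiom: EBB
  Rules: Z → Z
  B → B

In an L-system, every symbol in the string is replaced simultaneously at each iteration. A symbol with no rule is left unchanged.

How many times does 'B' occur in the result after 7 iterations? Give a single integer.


Answer: 2

Derivation:
Step 0: EBB  (2 'B')
Step 1: EBB  (2 'B')
Step 2: EBB  (2 'B')
Step 3: EBB  (2 'B')
Step 4: EBB  (2 'B')
Step 5: EBB  (2 'B')
Step 6: EBB  (2 'B')
Step 7: EBB  (2 'B')


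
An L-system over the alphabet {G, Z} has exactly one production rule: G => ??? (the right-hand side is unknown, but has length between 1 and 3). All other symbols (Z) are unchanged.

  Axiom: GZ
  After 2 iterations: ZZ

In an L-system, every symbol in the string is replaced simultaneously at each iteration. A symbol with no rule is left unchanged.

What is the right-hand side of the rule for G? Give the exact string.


Answer: Z

Derivation:
Trying G => Z:
  Step 0: GZ
  Step 1: ZZ
  Step 2: ZZ
Matches the given result.


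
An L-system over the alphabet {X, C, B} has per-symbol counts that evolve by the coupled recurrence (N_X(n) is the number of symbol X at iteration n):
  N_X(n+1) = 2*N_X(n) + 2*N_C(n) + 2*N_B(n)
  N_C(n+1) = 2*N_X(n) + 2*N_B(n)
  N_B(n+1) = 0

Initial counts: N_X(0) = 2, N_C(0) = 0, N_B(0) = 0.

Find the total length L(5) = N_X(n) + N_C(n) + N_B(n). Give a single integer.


Step 0: N_X=2, N_C=0, N_B=0, L=2
Step 1: N_X=4, N_C=4, N_B=0, L=8
Step 2: N_X=16, N_C=8, N_B=0, L=24
Step 3: N_X=48, N_C=32, N_B=0, L=80
Step 4: N_X=160, N_C=96, N_B=0, L=256
Step 5: N_X=512, N_C=320, N_B=0, L=832

Answer: 832


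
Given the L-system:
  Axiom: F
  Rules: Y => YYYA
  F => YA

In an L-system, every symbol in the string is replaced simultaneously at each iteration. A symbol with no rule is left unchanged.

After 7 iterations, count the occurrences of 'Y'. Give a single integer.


Step 0: length=1, 'Y' count=0
Step 1: length=2, 'Y' count=1
Step 2: length=5, 'Y' count=3
Step 3: length=14, 'Y' count=9
Step 4: length=41, 'Y' count=27
Step 5: length=122, 'Y' count=81
Step 6: length=365, 'Y' count=243
Step 7: length=1094, 'Y' count=729
Final string: YYYAYYYAYYYAAYYYAYYYAYYYAAYYYAYYYAYYYAAAYYYAYYYAYYYAAYYYAYYYAYYYAAYYYAYYYAYYYAAAYYYAYYYAYYYAAYYYAYYYAYYYAAYYYAYYYAYYYAAAAYYYAYYYAYYYAAYYYAYYYAYYYAAYYYAYYYAYYYAAAYYYAYYYAYYYAAYYYAYYYAYYYAAYYYAYYYAYYYAAAYYYAYYYAYYYAAYYYAYYYAYYYAAYYYAYYYAYYYAAAAYYYAYYYAYYYAAYYYAYYYAYYYAAYYYAYYYAYYYAAAYYYAYYYAYYYAAYYYAYYYAYYYAAYYYAYYYAYYYAAAYYYAYYYAYYYAAYYYAYYYAYYYAAYYYAYYYAYYYAAAAAYYYAYYYAYYYAAYYYAYYYAYYYAAYYYAYYYAYYYAAAYYYAYYYAYYYAAYYYAYYYAYYYAAYYYAYYYAYYYAAAYYYAYYYAYYYAAYYYAYYYAYYYAAYYYAYYYAYYYAAAAYYYAYYYAYYYAAYYYAYYYAYYYAAYYYAYYYAYYYAAAYYYAYYYAYYYAAYYYAYYYAYYYAAYYYAYYYAYYYAAAYYYAYYYAYYYAAYYYAYYYAYYYAAYYYAYYYAYYYAAAAYYYAYYYAYYYAAYYYAYYYAYYYAAYYYAYYYAYYYAAAYYYAYYYAYYYAAYYYAYYYAYYYAAYYYAYYYAYYYAAAYYYAYYYAYYYAAYYYAYYYAYYYAAYYYAYYYAYYYAAAAAYYYAYYYAYYYAAYYYAYYYAYYYAAYYYAYYYAYYYAAAYYYAYYYAYYYAAYYYAYYYAYYYAAYYYAYYYAYYYAAAYYYAYYYAYYYAAYYYAYYYAYYYAAYYYAYYYAYYYAAAAYYYAYYYAYYYAAYYYAYYYAYYYAAYYYAYYYAYYYAAAYYYAYYYAYYYAAYYYAYYYAYYYAAYYYAYYYAYYYAAAYYYAYYYAYYYAAYYYAYYYAYYYAAYYYAYYYAYYYAAAAYYYAYYYAYYYAAYYYAYYYAYYYAAYYYAYYYAYYYAAAYYYAYYYAYYYAAYYYAYYYAYYYAAYYYAYYYAYYYAAAYYYAYYYAYYYAAYYYAYYYAYYYAAYYYAYYYAYYYAAAAAAA

Answer: 729


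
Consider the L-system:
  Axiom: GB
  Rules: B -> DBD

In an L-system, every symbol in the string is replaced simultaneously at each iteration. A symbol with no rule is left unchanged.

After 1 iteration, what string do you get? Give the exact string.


Step 0: GB
Step 1: GDBD

Answer: GDBD


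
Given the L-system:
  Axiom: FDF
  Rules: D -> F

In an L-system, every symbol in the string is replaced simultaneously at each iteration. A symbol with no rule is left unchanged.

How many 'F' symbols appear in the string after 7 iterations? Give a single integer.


Answer: 3

Derivation:
Step 0: FDF  (2 'F')
Step 1: FFF  (3 'F')
Step 2: FFF  (3 'F')
Step 3: FFF  (3 'F')
Step 4: FFF  (3 'F')
Step 5: FFF  (3 'F')
Step 6: FFF  (3 'F')
Step 7: FFF  (3 'F')


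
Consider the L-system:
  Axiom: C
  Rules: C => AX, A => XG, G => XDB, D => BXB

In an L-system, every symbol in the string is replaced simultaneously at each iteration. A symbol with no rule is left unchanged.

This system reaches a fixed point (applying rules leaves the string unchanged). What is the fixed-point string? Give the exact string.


Answer: XXBXBBX

Derivation:
Step 0: C
Step 1: AX
Step 2: XGX
Step 3: XXDBX
Step 4: XXBXBBX
Step 5: XXBXBBX  (unchanged — fixed point at step 4)


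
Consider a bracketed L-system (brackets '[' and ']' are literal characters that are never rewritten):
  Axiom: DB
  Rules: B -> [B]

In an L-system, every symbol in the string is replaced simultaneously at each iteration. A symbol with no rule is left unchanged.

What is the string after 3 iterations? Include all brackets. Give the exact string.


Answer: D[[[B]]]

Derivation:
Step 0: DB
Step 1: D[B]
Step 2: D[[B]]
Step 3: D[[[B]]]


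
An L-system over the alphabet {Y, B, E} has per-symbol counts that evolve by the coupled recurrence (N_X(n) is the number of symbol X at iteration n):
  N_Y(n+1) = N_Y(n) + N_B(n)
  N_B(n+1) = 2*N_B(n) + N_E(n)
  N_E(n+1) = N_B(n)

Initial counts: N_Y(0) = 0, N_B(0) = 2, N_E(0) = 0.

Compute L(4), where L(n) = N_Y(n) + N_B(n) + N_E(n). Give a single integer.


Answer: 122

Derivation:
Step 0: N_Y=0, N_B=2, N_E=0, L=2
Step 1: N_Y=2, N_B=4, N_E=2, L=8
Step 2: N_Y=6, N_B=10, N_E=4, L=20
Step 3: N_Y=16, N_B=24, N_E=10, L=50
Step 4: N_Y=40, N_B=58, N_E=24, L=122


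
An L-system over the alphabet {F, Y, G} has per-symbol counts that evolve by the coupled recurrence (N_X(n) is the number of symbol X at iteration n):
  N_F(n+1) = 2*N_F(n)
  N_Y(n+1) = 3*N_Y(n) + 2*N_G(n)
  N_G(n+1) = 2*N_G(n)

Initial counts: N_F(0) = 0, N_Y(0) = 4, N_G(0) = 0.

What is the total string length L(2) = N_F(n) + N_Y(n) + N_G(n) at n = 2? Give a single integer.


Answer: 36

Derivation:
Step 0: N_F=0, N_Y=4, N_G=0, L=4
Step 1: N_F=0, N_Y=12, N_G=0, L=12
Step 2: N_F=0, N_Y=36, N_G=0, L=36


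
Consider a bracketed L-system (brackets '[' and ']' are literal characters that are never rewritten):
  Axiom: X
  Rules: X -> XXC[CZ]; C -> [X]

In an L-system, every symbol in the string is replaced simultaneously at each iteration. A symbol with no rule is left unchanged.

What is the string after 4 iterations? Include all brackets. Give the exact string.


Step 0: X
Step 1: XXC[CZ]
Step 2: XXC[CZ]XXC[CZ][X][[X]Z]
Step 3: XXC[CZ]XXC[CZ][X][[X]Z]XXC[CZ]XXC[CZ][X][[X]Z][XXC[CZ]][[XXC[CZ]]Z]
Step 4: XXC[CZ]XXC[CZ][X][[X]Z]XXC[CZ]XXC[CZ][X][[X]Z][XXC[CZ]][[XXC[CZ]]Z]XXC[CZ]XXC[CZ][X][[X]Z]XXC[CZ]XXC[CZ][X][[X]Z][XXC[CZ]][[XXC[CZ]]Z][XXC[CZ]XXC[CZ][X][[X]Z]][[XXC[CZ]XXC[CZ][X][[X]Z]]Z]

Answer: XXC[CZ]XXC[CZ][X][[X]Z]XXC[CZ]XXC[CZ][X][[X]Z][XXC[CZ]][[XXC[CZ]]Z]XXC[CZ]XXC[CZ][X][[X]Z]XXC[CZ]XXC[CZ][X][[X]Z][XXC[CZ]][[XXC[CZ]]Z][XXC[CZ]XXC[CZ][X][[X]Z]][[XXC[CZ]XXC[CZ][X][[X]Z]]Z]


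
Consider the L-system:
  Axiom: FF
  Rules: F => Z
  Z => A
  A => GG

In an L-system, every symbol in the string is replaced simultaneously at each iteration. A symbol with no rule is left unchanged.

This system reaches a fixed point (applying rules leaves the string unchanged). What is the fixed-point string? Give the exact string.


Answer: GGGG

Derivation:
Step 0: FF
Step 1: ZZ
Step 2: AA
Step 3: GGGG
Step 4: GGGG  (unchanged — fixed point at step 3)


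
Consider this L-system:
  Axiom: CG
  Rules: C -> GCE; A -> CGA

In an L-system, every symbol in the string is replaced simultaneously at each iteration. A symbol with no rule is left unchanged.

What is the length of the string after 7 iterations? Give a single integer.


Answer: 16

Derivation:
Step 0: length = 2
Step 1: length = 4
Step 2: length = 6
Step 3: length = 8
Step 4: length = 10
Step 5: length = 12
Step 6: length = 14
Step 7: length = 16


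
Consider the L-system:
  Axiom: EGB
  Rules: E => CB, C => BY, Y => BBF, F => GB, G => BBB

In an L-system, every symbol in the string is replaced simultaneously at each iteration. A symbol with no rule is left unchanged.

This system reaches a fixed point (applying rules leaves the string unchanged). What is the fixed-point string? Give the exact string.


Step 0: EGB
Step 1: CBBBBB
Step 2: BYBBBBB
Step 3: BBBFBBBBB
Step 4: BBBGBBBBBB
Step 5: BBBBBBBBBBBB
Step 6: BBBBBBBBBBBB  (unchanged — fixed point at step 5)

Answer: BBBBBBBBBBBB


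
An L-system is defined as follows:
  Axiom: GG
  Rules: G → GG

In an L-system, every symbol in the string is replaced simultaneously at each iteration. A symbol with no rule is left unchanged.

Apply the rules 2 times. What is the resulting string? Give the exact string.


Step 0: GG
Step 1: GGGG
Step 2: GGGGGGGG

Answer: GGGGGGGG


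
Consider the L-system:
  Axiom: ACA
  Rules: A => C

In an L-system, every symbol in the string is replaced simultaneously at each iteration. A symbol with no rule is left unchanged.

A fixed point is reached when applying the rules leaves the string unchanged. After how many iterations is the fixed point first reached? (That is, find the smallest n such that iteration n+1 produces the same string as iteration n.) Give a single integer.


Answer: 1

Derivation:
Step 0: ACA
Step 1: CCC
Step 2: CCC  (unchanged — fixed point at step 1)


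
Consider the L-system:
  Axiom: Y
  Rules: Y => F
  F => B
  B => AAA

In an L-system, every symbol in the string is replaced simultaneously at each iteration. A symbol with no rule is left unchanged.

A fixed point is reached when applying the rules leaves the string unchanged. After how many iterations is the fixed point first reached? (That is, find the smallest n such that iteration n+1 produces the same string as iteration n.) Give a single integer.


Step 0: Y
Step 1: F
Step 2: B
Step 3: AAA
Step 4: AAA  (unchanged — fixed point at step 3)

Answer: 3


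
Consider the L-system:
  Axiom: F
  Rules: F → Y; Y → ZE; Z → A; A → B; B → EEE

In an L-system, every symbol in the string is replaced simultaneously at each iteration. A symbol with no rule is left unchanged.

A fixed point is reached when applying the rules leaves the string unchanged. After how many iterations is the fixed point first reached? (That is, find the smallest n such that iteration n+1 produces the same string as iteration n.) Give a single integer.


Answer: 5

Derivation:
Step 0: F
Step 1: Y
Step 2: ZE
Step 3: AE
Step 4: BE
Step 5: EEEE
Step 6: EEEE  (unchanged — fixed point at step 5)


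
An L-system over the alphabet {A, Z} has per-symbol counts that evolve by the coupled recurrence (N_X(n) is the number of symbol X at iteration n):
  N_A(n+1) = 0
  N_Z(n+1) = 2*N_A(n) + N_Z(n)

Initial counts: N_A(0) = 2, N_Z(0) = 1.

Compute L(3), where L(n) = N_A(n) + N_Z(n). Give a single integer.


Step 0: N_A=2, N_Z=1, L=3
Step 1: N_A=0, N_Z=5, L=5
Step 2: N_A=0, N_Z=5, L=5
Step 3: N_A=0, N_Z=5, L=5

Answer: 5


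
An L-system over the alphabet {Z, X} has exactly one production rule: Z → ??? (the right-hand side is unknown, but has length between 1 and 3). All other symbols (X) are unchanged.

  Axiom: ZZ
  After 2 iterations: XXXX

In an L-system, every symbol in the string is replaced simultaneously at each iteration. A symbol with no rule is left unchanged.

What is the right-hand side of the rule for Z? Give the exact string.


Trying Z → XX:
  Step 0: ZZ
  Step 1: XXXX
  Step 2: XXXX
Matches the given result.

Answer: XX


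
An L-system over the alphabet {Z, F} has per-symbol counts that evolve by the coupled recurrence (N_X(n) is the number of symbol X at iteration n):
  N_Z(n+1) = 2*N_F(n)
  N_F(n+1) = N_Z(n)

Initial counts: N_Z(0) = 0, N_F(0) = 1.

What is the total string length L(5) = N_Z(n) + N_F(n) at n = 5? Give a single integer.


Step 0: N_Z=0, N_F=1, L=1
Step 1: N_Z=2, N_F=0, L=2
Step 2: N_Z=0, N_F=2, L=2
Step 3: N_Z=4, N_F=0, L=4
Step 4: N_Z=0, N_F=4, L=4
Step 5: N_Z=8, N_F=0, L=8

Answer: 8


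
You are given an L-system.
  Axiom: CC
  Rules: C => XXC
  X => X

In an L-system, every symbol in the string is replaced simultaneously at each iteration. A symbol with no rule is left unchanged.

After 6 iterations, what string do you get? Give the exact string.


Answer: XXXXXXXXXXXXCXXXXXXXXXXXXC

Derivation:
Step 0: CC
Step 1: XXCXXC
Step 2: XXXXCXXXXC
Step 3: XXXXXXCXXXXXXC
Step 4: XXXXXXXXCXXXXXXXXC
Step 5: XXXXXXXXXXCXXXXXXXXXXC
Step 6: XXXXXXXXXXXXCXXXXXXXXXXXXC


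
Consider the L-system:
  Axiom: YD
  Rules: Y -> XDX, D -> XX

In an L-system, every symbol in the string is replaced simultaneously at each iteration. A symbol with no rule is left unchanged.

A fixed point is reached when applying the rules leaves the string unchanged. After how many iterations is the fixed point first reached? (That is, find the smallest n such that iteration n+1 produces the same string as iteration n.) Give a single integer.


Step 0: YD
Step 1: XDXXX
Step 2: XXXXXX
Step 3: XXXXXX  (unchanged — fixed point at step 2)

Answer: 2


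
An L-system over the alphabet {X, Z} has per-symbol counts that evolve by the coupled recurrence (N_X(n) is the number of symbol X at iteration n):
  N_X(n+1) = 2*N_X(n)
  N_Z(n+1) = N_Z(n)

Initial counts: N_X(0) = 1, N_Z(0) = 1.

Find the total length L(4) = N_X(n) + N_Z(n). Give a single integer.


Answer: 17

Derivation:
Step 0: N_X=1, N_Z=1, L=2
Step 1: N_X=2, N_Z=1, L=3
Step 2: N_X=4, N_Z=1, L=5
Step 3: N_X=8, N_Z=1, L=9
Step 4: N_X=16, N_Z=1, L=17


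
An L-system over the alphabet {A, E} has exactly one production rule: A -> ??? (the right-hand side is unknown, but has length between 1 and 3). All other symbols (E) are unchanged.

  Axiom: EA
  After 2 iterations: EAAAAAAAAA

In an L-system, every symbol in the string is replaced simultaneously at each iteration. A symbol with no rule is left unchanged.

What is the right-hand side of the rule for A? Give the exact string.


Answer: AAA

Derivation:
Trying A -> AAA:
  Step 0: EA
  Step 1: EAAA
  Step 2: EAAAAAAAAA
Matches the given result.


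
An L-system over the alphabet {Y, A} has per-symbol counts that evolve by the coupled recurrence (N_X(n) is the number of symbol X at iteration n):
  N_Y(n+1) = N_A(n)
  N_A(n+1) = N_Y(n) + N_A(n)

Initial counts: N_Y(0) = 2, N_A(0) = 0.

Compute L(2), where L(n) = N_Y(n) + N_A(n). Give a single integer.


Answer: 4

Derivation:
Step 0: N_Y=2, N_A=0, L=2
Step 1: N_Y=0, N_A=2, L=2
Step 2: N_Y=2, N_A=2, L=4


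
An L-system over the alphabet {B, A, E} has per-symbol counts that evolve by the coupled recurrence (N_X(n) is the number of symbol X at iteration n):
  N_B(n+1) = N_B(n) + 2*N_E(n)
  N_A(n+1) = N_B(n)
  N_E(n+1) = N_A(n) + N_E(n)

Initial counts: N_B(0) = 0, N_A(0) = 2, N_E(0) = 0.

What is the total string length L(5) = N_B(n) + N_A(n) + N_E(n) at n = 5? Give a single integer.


Step 0: N_B=0, N_A=2, N_E=0, L=2
Step 1: N_B=0, N_A=0, N_E=2, L=2
Step 2: N_B=4, N_A=0, N_E=2, L=6
Step 3: N_B=8, N_A=4, N_E=2, L=14
Step 4: N_B=12, N_A=8, N_E=6, L=26
Step 5: N_B=24, N_A=12, N_E=14, L=50

Answer: 50


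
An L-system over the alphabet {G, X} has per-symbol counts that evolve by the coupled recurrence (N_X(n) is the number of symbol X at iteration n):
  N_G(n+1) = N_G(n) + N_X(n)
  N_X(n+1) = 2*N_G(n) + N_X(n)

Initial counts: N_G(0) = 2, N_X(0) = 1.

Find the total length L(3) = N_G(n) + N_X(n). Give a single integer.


Step 0: N_G=2, N_X=1, L=3
Step 1: N_G=3, N_X=5, L=8
Step 2: N_G=8, N_X=11, L=19
Step 3: N_G=19, N_X=27, L=46

Answer: 46


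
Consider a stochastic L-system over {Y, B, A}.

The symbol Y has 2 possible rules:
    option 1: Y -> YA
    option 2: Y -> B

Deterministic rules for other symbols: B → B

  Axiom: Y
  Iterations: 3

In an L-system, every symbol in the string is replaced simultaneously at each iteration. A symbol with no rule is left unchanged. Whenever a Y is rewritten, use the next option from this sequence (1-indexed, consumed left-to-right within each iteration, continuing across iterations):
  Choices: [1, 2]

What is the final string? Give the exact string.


Answer: BA

Derivation:
Step 0: Y
Step 1: YA  (used choices [1])
Step 2: BA  (used choices [2])
Step 3: BA  (used choices [])


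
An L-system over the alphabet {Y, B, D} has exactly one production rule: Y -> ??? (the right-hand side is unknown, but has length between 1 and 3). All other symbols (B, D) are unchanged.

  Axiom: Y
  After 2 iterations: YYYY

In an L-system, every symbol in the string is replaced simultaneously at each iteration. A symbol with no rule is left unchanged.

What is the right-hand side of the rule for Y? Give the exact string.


Answer: YY

Derivation:
Trying Y -> YY:
  Step 0: Y
  Step 1: YY
  Step 2: YYYY
Matches the given result.


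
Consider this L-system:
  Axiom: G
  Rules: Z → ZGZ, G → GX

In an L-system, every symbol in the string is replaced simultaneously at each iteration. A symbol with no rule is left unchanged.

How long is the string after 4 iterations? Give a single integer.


Step 0: length = 1
Step 1: length = 2
Step 2: length = 3
Step 3: length = 4
Step 4: length = 5

Answer: 5


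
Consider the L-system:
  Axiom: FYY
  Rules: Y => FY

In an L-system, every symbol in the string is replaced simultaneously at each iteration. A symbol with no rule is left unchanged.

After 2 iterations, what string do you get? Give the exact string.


Answer: FFFYFFY

Derivation:
Step 0: FYY
Step 1: FFYFY
Step 2: FFFYFFY


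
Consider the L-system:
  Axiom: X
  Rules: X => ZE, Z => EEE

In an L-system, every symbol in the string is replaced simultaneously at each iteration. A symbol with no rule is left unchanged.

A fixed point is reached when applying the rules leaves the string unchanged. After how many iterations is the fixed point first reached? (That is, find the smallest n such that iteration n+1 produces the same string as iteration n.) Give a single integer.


Answer: 2

Derivation:
Step 0: X
Step 1: ZE
Step 2: EEEE
Step 3: EEEE  (unchanged — fixed point at step 2)


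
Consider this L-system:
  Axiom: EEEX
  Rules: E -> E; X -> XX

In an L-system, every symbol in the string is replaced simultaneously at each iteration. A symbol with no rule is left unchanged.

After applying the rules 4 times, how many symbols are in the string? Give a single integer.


Step 0: length = 4
Step 1: length = 5
Step 2: length = 7
Step 3: length = 11
Step 4: length = 19

Answer: 19


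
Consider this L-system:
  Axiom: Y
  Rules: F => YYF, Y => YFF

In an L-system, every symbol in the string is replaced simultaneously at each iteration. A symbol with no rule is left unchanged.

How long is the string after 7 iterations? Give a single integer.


Answer: 2187

Derivation:
Step 0: length = 1
Step 1: length = 3
Step 2: length = 9
Step 3: length = 27
Step 4: length = 81
Step 5: length = 243
Step 6: length = 729
Step 7: length = 2187


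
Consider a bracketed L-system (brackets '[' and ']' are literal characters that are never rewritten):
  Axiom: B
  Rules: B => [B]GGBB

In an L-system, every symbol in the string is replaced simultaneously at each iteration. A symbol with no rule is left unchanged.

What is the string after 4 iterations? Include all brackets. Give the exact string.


Step 0: B
Step 1: [B]GGBB
Step 2: [[B]GGBB]GG[B]GGBB[B]GGBB
Step 3: [[[B]GGBB]GG[B]GGBB[B]GGBB]GG[[B]GGBB]GG[B]GGBB[B]GGBB[[B]GGBB]GG[B]GGBB[B]GGBB
Step 4: [[[[B]GGBB]GG[B]GGBB[B]GGBB]GG[[B]GGBB]GG[B]GGBB[B]GGBB[[B]GGBB]GG[B]GGBB[B]GGBB]GG[[[B]GGBB]GG[B]GGBB[B]GGBB]GG[[B]GGBB]GG[B]GGBB[B]GGBB[[B]GGBB]GG[B]GGBB[B]GGBB[[[B]GGBB]GG[B]GGBB[B]GGBB]GG[[B]GGBB]GG[B]GGBB[B]GGBB[[B]GGBB]GG[B]GGBB[B]GGBB

Answer: [[[[B]GGBB]GG[B]GGBB[B]GGBB]GG[[B]GGBB]GG[B]GGBB[B]GGBB[[B]GGBB]GG[B]GGBB[B]GGBB]GG[[[B]GGBB]GG[B]GGBB[B]GGBB]GG[[B]GGBB]GG[B]GGBB[B]GGBB[[B]GGBB]GG[B]GGBB[B]GGBB[[[B]GGBB]GG[B]GGBB[B]GGBB]GG[[B]GGBB]GG[B]GGBB[B]GGBB[[B]GGBB]GG[B]GGBB[B]GGBB


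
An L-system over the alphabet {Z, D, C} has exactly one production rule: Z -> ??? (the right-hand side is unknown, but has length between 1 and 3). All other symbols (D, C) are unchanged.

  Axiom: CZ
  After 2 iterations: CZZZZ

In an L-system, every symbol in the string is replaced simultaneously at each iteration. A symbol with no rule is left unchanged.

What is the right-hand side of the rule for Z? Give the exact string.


Answer: ZZ

Derivation:
Trying Z -> ZZ:
  Step 0: CZ
  Step 1: CZZ
  Step 2: CZZZZ
Matches the given result.


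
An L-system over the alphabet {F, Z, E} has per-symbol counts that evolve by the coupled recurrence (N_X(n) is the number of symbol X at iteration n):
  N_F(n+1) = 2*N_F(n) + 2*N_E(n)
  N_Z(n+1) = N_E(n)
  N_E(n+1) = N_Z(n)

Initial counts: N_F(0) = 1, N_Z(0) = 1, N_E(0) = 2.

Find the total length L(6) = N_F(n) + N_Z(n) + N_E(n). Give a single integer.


Answer: 277

Derivation:
Step 0: N_F=1, N_Z=1, N_E=2, L=4
Step 1: N_F=6, N_Z=2, N_E=1, L=9
Step 2: N_F=14, N_Z=1, N_E=2, L=17
Step 3: N_F=32, N_Z=2, N_E=1, L=35
Step 4: N_F=66, N_Z=1, N_E=2, L=69
Step 5: N_F=136, N_Z=2, N_E=1, L=139
Step 6: N_F=274, N_Z=1, N_E=2, L=277


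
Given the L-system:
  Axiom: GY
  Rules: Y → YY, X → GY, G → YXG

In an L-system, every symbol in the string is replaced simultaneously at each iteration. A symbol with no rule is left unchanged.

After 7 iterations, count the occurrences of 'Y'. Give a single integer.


Step 0: GY  (1 'Y')
Step 1: YXGYY  (3 'Y')
Step 2: YYGYYXGYYYY  (8 'Y')
Step 3: YYYYYXGYYYYGYYXGYYYYYYYY  (19 'Y')
Step 4: YYYYYYYYYYGYYXGYYYYYYYYYXGYYYYGYYXGYYYYYYYYYYYYYYYY  (43 'Y')
Step 5: YYYYYYYYYYYYYYYYYYYYYXGYYYYGYYXGYYYYYYYYYYYYYYYYYYGYYXGYYYYYYYYYXGYYYYGYYXGYYYYYYYYYYYYYYYYYYYYYYYYYYYYYYYY  (94 'Y')
Step 6: YYYYYYYYYYYYYYYYYYYYYYYYYYYYYYYYYYYYYYYYYYGYYXGYYYYYYYYYXGYYYYGYYXGYYYYYYYYYYYYYYYYYYYYYYYYYYYYYYYYYYYYYXGYYYYGYYXGYYYYYYYYYYYYYYYYYYGYYXGYYYYYYYYYXGYYYYGYYXGYYYYYYYYYYYYYYYYYYYYYYYYYYYYYYYYYYYYYYYYYYYYYYYYYYYYYYYYYYYYYYYY  (201 'Y')
Step 7: YYYYYYYYYYYYYYYYYYYYYYYYYYYYYYYYYYYYYYYYYYYYYYYYYYYYYYYYYYYYYYYYYYYYYYYYYYYYYYYYYYYYYXGYYYYGYYXGYYYYYYYYYYYYYYYYYYGYYXGYYYYYYYYYXGYYYYGYYXGYYYYYYYYYYYYYYYYYYYYYYYYYYYYYYYYYYYYYYYYYYYYYYYYYYYYYYYYYYYYYYYYYYYYYYYYYYGYYXGYYYYYYYYYXGYYYYGYYXGYYYYYYYYYYYYYYYYYYYYYYYYYYYYYYYYYYYYYXGYYYYGYYXGYYYYYYYYYYYYYYYYYYGYYXGYYYYYYYYYXGYYYYGYYXGYYYYYYYYYYYYYYYYYYYYYYYYYYYYYYYYYYYYYYYYYYYYYYYYYYYYYYYYYYYYYYYYYYYYYYYYYYYYYYYYYYYYYYYYYYYYYYYYYYYYYYYYYYYYYYYYYYYYYYYYYYYYYYYY  (423 'Y')

Answer: 423


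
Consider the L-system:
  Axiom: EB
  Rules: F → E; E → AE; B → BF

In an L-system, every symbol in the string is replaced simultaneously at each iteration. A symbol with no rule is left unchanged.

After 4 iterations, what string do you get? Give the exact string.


Answer: AAAAEBFEAEAAE

Derivation:
Step 0: EB
Step 1: AEBF
Step 2: AAEBFE
Step 3: AAAEBFEAE
Step 4: AAAAEBFEAEAAE


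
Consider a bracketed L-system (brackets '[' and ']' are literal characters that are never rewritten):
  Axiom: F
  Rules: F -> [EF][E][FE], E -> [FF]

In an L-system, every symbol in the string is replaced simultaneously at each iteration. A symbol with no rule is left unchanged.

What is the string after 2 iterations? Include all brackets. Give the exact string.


Answer: [[FF][EF][E][FE]][[FF]][[EF][E][FE][FF]]

Derivation:
Step 0: F
Step 1: [EF][E][FE]
Step 2: [[FF][EF][E][FE]][[FF]][[EF][E][FE][FF]]


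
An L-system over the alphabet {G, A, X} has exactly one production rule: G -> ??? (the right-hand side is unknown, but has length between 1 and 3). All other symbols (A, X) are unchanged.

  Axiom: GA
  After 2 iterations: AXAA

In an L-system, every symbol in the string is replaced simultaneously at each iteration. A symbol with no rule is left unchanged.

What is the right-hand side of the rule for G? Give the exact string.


Trying G -> AXA:
  Step 0: GA
  Step 1: AXAA
  Step 2: AXAA
Matches the given result.

Answer: AXA


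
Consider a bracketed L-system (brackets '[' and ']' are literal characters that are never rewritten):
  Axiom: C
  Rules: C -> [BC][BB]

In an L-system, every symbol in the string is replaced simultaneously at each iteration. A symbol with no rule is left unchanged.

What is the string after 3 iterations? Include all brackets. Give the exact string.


Answer: [B[B[BC][BB]][BB]][BB]

Derivation:
Step 0: C
Step 1: [BC][BB]
Step 2: [B[BC][BB]][BB]
Step 3: [B[B[BC][BB]][BB]][BB]


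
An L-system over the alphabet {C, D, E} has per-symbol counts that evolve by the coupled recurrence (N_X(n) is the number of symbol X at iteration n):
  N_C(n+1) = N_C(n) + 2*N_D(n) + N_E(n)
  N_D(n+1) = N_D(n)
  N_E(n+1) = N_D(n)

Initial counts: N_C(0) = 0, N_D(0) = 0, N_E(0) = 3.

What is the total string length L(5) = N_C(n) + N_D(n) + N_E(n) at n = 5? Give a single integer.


Answer: 3

Derivation:
Step 0: N_C=0, N_D=0, N_E=3, L=3
Step 1: N_C=3, N_D=0, N_E=0, L=3
Step 2: N_C=3, N_D=0, N_E=0, L=3
Step 3: N_C=3, N_D=0, N_E=0, L=3
Step 4: N_C=3, N_D=0, N_E=0, L=3
Step 5: N_C=3, N_D=0, N_E=0, L=3
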